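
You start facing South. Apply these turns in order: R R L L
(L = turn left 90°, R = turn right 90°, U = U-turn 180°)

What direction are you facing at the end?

Start: South
  R (right (90° clockwise)) -> West
  R (right (90° clockwise)) -> North
  L (left (90° counter-clockwise)) -> West
  L (left (90° counter-clockwise)) -> South
Final: South

Answer: Final heading: South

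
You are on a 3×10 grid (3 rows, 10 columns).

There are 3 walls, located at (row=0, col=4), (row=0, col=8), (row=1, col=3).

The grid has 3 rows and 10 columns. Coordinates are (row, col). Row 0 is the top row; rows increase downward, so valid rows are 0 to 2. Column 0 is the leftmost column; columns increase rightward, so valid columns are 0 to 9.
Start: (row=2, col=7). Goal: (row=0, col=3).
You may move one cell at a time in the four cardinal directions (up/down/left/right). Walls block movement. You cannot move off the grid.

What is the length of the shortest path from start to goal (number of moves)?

BFS from (row=2, col=7) until reaching (row=0, col=3):
  Distance 0: (row=2, col=7)
  Distance 1: (row=1, col=7), (row=2, col=6), (row=2, col=8)
  Distance 2: (row=0, col=7), (row=1, col=6), (row=1, col=8), (row=2, col=5), (row=2, col=9)
  Distance 3: (row=0, col=6), (row=1, col=5), (row=1, col=9), (row=2, col=4)
  Distance 4: (row=0, col=5), (row=0, col=9), (row=1, col=4), (row=2, col=3)
  Distance 5: (row=2, col=2)
  Distance 6: (row=1, col=2), (row=2, col=1)
  Distance 7: (row=0, col=2), (row=1, col=1), (row=2, col=0)
  Distance 8: (row=0, col=1), (row=0, col=3), (row=1, col=0)  <- goal reached here
One shortest path (8 moves): (row=2, col=7) -> (row=2, col=6) -> (row=2, col=5) -> (row=2, col=4) -> (row=2, col=3) -> (row=2, col=2) -> (row=1, col=2) -> (row=0, col=2) -> (row=0, col=3)

Answer: Shortest path length: 8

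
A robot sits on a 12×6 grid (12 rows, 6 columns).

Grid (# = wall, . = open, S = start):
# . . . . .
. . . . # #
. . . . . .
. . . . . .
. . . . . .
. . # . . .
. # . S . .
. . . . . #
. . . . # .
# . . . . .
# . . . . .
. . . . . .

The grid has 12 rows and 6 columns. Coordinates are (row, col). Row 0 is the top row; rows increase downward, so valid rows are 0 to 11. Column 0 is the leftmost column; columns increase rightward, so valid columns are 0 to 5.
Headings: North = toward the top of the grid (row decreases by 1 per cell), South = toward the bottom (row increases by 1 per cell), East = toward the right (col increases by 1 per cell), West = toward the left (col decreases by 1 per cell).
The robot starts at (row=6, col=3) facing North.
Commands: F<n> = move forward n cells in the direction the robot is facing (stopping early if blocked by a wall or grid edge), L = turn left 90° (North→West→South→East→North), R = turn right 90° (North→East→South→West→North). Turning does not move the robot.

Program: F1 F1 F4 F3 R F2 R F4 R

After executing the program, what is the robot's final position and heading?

Start: (row=6, col=3), facing North
  F1: move forward 1, now at (row=5, col=3)
  F1: move forward 1, now at (row=4, col=3)
  F4: move forward 4, now at (row=0, col=3)
  F3: move forward 0/3 (blocked), now at (row=0, col=3)
  R: turn right, now facing East
  F2: move forward 2, now at (row=0, col=5)
  R: turn right, now facing South
  F4: move forward 0/4 (blocked), now at (row=0, col=5)
  R: turn right, now facing West
Final: (row=0, col=5), facing West

Answer: Final position: (row=0, col=5), facing West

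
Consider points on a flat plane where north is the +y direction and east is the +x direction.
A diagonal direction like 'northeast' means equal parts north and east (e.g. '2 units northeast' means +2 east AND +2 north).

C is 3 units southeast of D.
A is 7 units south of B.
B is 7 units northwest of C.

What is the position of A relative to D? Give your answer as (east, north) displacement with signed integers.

Answer: A is at (east=-4, north=-3) relative to D.

Derivation:
Place D at the origin (east=0, north=0).
  C is 3 units southeast of D: delta (east=+3, north=-3); C at (east=3, north=-3).
  B is 7 units northwest of C: delta (east=-7, north=+7); B at (east=-4, north=4).
  A is 7 units south of B: delta (east=+0, north=-7); A at (east=-4, north=-3).
Therefore A relative to D: (east=-4, north=-3).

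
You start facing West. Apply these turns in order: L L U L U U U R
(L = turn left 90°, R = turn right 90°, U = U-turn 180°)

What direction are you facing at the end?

Start: West
  L (left (90° counter-clockwise)) -> South
  L (left (90° counter-clockwise)) -> East
  U (U-turn (180°)) -> West
  L (left (90° counter-clockwise)) -> South
  U (U-turn (180°)) -> North
  U (U-turn (180°)) -> South
  U (U-turn (180°)) -> North
  R (right (90° clockwise)) -> East
Final: East

Answer: Final heading: East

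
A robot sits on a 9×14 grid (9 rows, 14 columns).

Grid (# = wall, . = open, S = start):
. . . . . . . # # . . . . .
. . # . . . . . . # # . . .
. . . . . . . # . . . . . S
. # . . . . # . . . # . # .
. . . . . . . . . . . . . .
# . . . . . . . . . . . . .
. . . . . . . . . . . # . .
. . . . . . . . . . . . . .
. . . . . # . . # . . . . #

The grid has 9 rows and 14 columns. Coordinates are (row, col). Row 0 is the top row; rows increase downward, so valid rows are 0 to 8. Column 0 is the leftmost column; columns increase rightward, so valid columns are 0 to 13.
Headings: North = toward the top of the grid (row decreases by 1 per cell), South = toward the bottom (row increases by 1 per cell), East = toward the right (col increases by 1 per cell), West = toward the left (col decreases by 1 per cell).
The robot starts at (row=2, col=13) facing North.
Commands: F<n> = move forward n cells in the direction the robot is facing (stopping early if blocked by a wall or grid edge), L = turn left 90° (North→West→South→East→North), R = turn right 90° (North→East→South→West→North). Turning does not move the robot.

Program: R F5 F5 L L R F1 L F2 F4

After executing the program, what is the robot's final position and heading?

Start: (row=2, col=13), facing North
  R: turn right, now facing East
  F5: move forward 0/5 (blocked), now at (row=2, col=13)
  F5: move forward 0/5 (blocked), now at (row=2, col=13)
  L: turn left, now facing North
  L: turn left, now facing West
  R: turn right, now facing North
  F1: move forward 1, now at (row=1, col=13)
  L: turn left, now facing West
  F2: move forward 2, now at (row=1, col=11)
  F4: move forward 0/4 (blocked), now at (row=1, col=11)
Final: (row=1, col=11), facing West

Answer: Final position: (row=1, col=11), facing West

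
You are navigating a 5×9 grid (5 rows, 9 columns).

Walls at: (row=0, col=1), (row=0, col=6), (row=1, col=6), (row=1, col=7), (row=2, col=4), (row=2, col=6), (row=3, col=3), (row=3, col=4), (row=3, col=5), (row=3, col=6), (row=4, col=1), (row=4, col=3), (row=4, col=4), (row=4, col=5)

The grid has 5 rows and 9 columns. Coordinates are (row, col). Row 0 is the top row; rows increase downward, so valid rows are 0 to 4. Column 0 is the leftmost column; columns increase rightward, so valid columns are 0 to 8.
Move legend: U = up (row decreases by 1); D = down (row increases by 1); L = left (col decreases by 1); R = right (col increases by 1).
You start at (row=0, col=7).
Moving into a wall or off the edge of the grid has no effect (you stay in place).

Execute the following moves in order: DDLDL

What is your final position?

Answer: Final position: (row=0, col=7)

Derivation:
Start: (row=0, col=7)
  D (down): blocked, stay at (row=0, col=7)
  D (down): blocked, stay at (row=0, col=7)
  L (left): blocked, stay at (row=0, col=7)
  D (down): blocked, stay at (row=0, col=7)
  L (left): blocked, stay at (row=0, col=7)
Final: (row=0, col=7)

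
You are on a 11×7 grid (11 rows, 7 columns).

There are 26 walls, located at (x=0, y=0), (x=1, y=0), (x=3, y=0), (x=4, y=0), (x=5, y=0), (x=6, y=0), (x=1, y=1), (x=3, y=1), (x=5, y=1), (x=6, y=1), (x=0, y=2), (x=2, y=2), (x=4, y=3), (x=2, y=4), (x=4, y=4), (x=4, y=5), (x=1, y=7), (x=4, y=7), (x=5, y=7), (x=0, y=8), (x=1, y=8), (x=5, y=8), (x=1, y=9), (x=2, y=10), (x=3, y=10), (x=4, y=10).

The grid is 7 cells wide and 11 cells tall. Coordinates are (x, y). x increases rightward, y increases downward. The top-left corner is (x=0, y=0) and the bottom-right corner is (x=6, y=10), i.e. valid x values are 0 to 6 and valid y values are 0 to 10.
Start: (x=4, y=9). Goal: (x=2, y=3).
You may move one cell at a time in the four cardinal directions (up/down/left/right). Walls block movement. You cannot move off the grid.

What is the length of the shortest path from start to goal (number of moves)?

Answer: Shortest path length: 8

Derivation:
BFS from (x=4, y=9) until reaching (x=2, y=3):
  Distance 0: (x=4, y=9)
  Distance 1: (x=4, y=8), (x=3, y=9), (x=5, y=9)
  Distance 2: (x=3, y=8), (x=2, y=9), (x=6, y=9), (x=5, y=10)
  Distance 3: (x=3, y=7), (x=2, y=8), (x=6, y=8), (x=6, y=10)
  Distance 4: (x=3, y=6), (x=2, y=7), (x=6, y=7)
  Distance 5: (x=3, y=5), (x=2, y=6), (x=4, y=6), (x=6, y=6)
  Distance 6: (x=3, y=4), (x=2, y=5), (x=6, y=5), (x=1, y=6), (x=5, y=6)
  Distance 7: (x=3, y=3), (x=6, y=4), (x=1, y=5), (x=5, y=5), (x=0, y=6)
  Distance 8: (x=3, y=2), (x=2, y=3), (x=6, y=3), (x=1, y=4), (x=5, y=4), (x=0, y=5), (x=0, y=7)  <- goal reached here
One shortest path (8 moves): (x=4, y=9) -> (x=3, y=9) -> (x=3, y=8) -> (x=3, y=7) -> (x=3, y=6) -> (x=3, y=5) -> (x=3, y=4) -> (x=3, y=3) -> (x=2, y=3)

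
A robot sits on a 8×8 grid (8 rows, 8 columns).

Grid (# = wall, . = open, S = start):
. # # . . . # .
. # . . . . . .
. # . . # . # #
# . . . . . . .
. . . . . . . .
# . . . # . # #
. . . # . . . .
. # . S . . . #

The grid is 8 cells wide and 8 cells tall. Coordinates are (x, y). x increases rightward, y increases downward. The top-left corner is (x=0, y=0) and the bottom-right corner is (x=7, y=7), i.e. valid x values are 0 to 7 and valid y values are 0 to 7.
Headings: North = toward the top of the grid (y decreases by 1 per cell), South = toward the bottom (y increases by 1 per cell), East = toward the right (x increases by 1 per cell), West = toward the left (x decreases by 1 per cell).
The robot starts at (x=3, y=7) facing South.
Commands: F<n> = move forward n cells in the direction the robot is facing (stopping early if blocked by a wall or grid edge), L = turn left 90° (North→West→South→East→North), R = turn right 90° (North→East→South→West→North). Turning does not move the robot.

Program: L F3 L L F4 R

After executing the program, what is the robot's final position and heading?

Answer: Final position: (x=2, y=7), facing North

Derivation:
Start: (x=3, y=7), facing South
  L: turn left, now facing East
  F3: move forward 3, now at (x=6, y=7)
  L: turn left, now facing North
  L: turn left, now facing West
  F4: move forward 4, now at (x=2, y=7)
  R: turn right, now facing North
Final: (x=2, y=7), facing North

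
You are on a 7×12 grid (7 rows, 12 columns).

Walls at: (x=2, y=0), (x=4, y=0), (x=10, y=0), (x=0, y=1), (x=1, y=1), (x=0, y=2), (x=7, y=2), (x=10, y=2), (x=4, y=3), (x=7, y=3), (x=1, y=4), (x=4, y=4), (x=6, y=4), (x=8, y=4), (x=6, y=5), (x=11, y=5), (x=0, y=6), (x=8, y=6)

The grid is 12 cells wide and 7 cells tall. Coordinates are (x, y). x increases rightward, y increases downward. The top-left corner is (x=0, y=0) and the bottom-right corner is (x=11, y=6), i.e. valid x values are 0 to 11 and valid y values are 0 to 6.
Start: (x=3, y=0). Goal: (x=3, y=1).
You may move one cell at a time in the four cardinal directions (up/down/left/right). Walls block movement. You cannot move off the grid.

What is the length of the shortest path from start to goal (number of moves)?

BFS from (x=3, y=0) until reaching (x=3, y=1):
  Distance 0: (x=3, y=0)
  Distance 1: (x=3, y=1)  <- goal reached here
One shortest path (1 moves): (x=3, y=0) -> (x=3, y=1)

Answer: Shortest path length: 1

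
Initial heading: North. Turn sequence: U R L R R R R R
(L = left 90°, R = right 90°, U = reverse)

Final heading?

Start: North
  U (U-turn (180°)) -> South
  R (right (90° clockwise)) -> West
  L (left (90° counter-clockwise)) -> South
  R (right (90° clockwise)) -> West
  R (right (90° clockwise)) -> North
  R (right (90° clockwise)) -> East
  R (right (90° clockwise)) -> South
  R (right (90° clockwise)) -> West
Final: West

Answer: Final heading: West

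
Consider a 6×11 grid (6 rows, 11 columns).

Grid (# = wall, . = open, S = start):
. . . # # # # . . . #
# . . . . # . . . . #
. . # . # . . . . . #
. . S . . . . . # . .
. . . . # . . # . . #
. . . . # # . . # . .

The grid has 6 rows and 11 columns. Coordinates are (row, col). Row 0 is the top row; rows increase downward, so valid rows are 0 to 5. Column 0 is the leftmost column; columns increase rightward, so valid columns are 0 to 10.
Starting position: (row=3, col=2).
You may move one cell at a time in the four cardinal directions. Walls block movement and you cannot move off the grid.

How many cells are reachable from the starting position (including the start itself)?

Answer: Reachable cells: 48

Derivation:
BFS flood-fill from (row=3, col=2):
  Distance 0: (row=3, col=2)
  Distance 1: (row=3, col=1), (row=3, col=3), (row=4, col=2)
  Distance 2: (row=2, col=1), (row=2, col=3), (row=3, col=0), (row=3, col=4), (row=4, col=1), (row=4, col=3), (row=5, col=2)
  Distance 3: (row=1, col=1), (row=1, col=3), (row=2, col=0), (row=3, col=5), (row=4, col=0), (row=5, col=1), (row=5, col=3)
  Distance 4: (row=0, col=1), (row=1, col=2), (row=1, col=4), (row=2, col=5), (row=3, col=6), (row=4, col=5), (row=5, col=0)
  Distance 5: (row=0, col=0), (row=0, col=2), (row=2, col=6), (row=3, col=7), (row=4, col=6)
  Distance 6: (row=1, col=6), (row=2, col=7), (row=5, col=6)
  Distance 7: (row=1, col=7), (row=2, col=8), (row=5, col=7)
  Distance 8: (row=0, col=7), (row=1, col=8), (row=2, col=9)
  Distance 9: (row=0, col=8), (row=1, col=9), (row=3, col=9)
  Distance 10: (row=0, col=9), (row=3, col=10), (row=4, col=9)
  Distance 11: (row=4, col=8), (row=5, col=9)
  Distance 12: (row=5, col=10)
Total reachable: 48 (grid has 48 open cells total)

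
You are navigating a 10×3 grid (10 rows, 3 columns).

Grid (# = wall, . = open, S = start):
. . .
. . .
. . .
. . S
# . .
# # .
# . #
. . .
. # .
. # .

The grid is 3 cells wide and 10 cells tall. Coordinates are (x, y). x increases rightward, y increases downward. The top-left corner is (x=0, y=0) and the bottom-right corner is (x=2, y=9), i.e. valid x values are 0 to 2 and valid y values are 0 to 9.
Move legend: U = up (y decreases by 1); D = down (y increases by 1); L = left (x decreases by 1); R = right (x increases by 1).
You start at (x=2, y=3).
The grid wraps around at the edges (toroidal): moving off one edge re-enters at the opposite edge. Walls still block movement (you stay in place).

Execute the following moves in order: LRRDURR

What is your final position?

Start: (x=2, y=3)
  L (left): (x=2, y=3) -> (x=1, y=3)
  R (right): (x=1, y=3) -> (x=2, y=3)
  R (right): (x=2, y=3) -> (x=0, y=3)
  D (down): blocked, stay at (x=0, y=3)
  U (up): (x=0, y=3) -> (x=0, y=2)
  R (right): (x=0, y=2) -> (x=1, y=2)
  R (right): (x=1, y=2) -> (x=2, y=2)
Final: (x=2, y=2)

Answer: Final position: (x=2, y=2)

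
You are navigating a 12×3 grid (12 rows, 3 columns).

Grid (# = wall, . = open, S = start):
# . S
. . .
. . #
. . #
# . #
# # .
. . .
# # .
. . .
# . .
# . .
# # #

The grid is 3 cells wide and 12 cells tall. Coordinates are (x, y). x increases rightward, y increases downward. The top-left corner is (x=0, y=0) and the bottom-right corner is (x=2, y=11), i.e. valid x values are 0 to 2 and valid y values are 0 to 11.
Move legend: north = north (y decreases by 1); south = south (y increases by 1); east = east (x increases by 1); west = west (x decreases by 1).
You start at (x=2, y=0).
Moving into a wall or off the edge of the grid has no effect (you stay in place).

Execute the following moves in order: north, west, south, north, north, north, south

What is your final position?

Start: (x=2, y=0)
  north (north): blocked, stay at (x=2, y=0)
  west (west): (x=2, y=0) -> (x=1, y=0)
  south (south): (x=1, y=0) -> (x=1, y=1)
  north (north): (x=1, y=1) -> (x=1, y=0)
  north (north): blocked, stay at (x=1, y=0)
  north (north): blocked, stay at (x=1, y=0)
  south (south): (x=1, y=0) -> (x=1, y=1)
Final: (x=1, y=1)

Answer: Final position: (x=1, y=1)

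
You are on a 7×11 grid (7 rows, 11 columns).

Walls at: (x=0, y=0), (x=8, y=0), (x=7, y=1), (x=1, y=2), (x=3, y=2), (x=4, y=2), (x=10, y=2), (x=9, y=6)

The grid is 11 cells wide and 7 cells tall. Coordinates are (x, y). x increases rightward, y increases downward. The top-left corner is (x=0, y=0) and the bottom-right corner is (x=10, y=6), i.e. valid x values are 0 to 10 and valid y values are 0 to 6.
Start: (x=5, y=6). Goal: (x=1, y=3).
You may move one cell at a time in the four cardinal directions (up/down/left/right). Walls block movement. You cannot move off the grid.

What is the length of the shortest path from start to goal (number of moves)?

BFS from (x=5, y=6) until reaching (x=1, y=3):
  Distance 0: (x=5, y=6)
  Distance 1: (x=5, y=5), (x=4, y=6), (x=6, y=6)
  Distance 2: (x=5, y=4), (x=4, y=5), (x=6, y=5), (x=3, y=6), (x=7, y=6)
  Distance 3: (x=5, y=3), (x=4, y=4), (x=6, y=4), (x=3, y=5), (x=7, y=5), (x=2, y=6), (x=8, y=6)
  Distance 4: (x=5, y=2), (x=4, y=3), (x=6, y=3), (x=3, y=4), (x=7, y=4), (x=2, y=5), (x=8, y=5), (x=1, y=6)
  Distance 5: (x=5, y=1), (x=6, y=2), (x=3, y=3), (x=7, y=3), (x=2, y=4), (x=8, y=4), (x=1, y=5), (x=9, y=5), (x=0, y=6)
  Distance 6: (x=5, y=0), (x=4, y=1), (x=6, y=1), (x=7, y=2), (x=2, y=3), (x=8, y=3), (x=1, y=4), (x=9, y=4), (x=0, y=5), (x=10, y=5)
  Distance 7: (x=4, y=0), (x=6, y=0), (x=3, y=1), (x=2, y=2), (x=8, y=2), (x=1, y=3), (x=9, y=3), (x=0, y=4), (x=10, y=4), (x=10, y=6)  <- goal reached here
One shortest path (7 moves): (x=5, y=6) -> (x=4, y=6) -> (x=3, y=6) -> (x=2, y=6) -> (x=1, y=6) -> (x=1, y=5) -> (x=1, y=4) -> (x=1, y=3)

Answer: Shortest path length: 7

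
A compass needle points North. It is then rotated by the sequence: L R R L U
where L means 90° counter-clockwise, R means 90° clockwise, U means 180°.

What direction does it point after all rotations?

Start: North
  L (left (90° counter-clockwise)) -> West
  R (right (90° clockwise)) -> North
  R (right (90° clockwise)) -> East
  L (left (90° counter-clockwise)) -> North
  U (U-turn (180°)) -> South
Final: South

Answer: Final heading: South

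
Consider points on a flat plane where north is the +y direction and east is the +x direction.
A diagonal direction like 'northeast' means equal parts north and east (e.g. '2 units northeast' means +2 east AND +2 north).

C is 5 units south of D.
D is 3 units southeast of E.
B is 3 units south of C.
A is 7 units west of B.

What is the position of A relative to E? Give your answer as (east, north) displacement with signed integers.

Place E at the origin (east=0, north=0).
  D is 3 units southeast of E: delta (east=+3, north=-3); D at (east=3, north=-3).
  C is 5 units south of D: delta (east=+0, north=-5); C at (east=3, north=-8).
  B is 3 units south of C: delta (east=+0, north=-3); B at (east=3, north=-11).
  A is 7 units west of B: delta (east=-7, north=+0); A at (east=-4, north=-11).
Therefore A relative to E: (east=-4, north=-11).

Answer: A is at (east=-4, north=-11) relative to E.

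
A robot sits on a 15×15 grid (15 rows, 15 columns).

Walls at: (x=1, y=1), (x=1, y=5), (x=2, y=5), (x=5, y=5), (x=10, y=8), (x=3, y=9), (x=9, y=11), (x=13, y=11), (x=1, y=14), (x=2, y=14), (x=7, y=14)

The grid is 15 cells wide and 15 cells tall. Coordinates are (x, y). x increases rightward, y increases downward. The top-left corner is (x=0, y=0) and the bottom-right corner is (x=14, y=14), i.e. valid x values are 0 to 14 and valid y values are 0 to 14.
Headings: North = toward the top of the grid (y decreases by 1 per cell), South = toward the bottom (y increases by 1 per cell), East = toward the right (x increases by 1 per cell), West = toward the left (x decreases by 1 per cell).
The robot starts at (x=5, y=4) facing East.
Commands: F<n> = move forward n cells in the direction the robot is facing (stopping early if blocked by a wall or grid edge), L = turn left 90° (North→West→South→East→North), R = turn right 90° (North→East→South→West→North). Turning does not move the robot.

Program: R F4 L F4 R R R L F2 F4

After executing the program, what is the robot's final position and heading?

Start: (x=5, y=4), facing East
  R: turn right, now facing South
  F4: move forward 0/4 (blocked), now at (x=5, y=4)
  L: turn left, now facing East
  F4: move forward 4, now at (x=9, y=4)
  R: turn right, now facing South
  R: turn right, now facing West
  R: turn right, now facing North
  L: turn left, now facing West
  F2: move forward 2, now at (x=7, y=4)
  F4: move forward 4, now at (x=3, y=4)
Final: (x=3, y=4), facing West

Answer: Final position: (x=3, y=4), facing West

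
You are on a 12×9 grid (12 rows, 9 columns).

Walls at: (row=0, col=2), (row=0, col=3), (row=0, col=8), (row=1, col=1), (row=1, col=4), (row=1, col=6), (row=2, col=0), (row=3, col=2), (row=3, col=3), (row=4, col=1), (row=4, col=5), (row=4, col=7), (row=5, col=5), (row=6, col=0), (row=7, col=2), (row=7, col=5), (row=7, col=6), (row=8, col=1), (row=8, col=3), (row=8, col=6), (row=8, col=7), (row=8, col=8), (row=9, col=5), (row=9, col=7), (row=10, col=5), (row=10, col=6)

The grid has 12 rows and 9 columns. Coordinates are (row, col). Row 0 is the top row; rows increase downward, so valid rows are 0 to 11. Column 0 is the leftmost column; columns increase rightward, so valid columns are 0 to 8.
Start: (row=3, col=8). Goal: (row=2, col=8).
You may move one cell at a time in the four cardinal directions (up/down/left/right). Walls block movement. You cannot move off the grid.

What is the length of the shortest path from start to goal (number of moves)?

BFS from (row=3, col=8) until reaching (row=2, col=8):
  Distance 0: (row=3, col=8)
  Distance 1: (row=2, col=8), (row=3, col=7), (row=4, col=8)  <- goal reached here
One shortest path (1 moves): (row=3, col=8) -> (row=2, col=8)

Answer: Shortest path length: 1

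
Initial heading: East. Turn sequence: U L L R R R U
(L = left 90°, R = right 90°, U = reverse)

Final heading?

Start: East
  U (U-turn (180°)) -> West
  L (left (90° counter-clockwise)) -> South
  L (left (90° counter-clockwise)) -> East
  R (right (90° clockwise)) -> South
  R (right (90° clockwise)) -> West
  R (right (90° clockwise)) -> North
  U (U-turn (180°)) -> South
Final: South

Answer: Final heading: South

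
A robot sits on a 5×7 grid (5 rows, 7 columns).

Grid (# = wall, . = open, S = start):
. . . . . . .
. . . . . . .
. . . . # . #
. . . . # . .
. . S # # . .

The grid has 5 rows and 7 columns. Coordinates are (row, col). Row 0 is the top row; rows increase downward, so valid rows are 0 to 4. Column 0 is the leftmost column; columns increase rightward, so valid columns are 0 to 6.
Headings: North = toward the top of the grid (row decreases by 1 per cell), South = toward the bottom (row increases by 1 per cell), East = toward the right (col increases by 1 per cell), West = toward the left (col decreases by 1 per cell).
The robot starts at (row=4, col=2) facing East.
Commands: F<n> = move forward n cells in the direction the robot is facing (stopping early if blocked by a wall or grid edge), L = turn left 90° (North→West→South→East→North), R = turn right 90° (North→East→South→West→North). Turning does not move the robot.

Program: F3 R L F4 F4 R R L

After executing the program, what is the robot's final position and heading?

Answer: Final position: (row=4, col=2), facing South

Derivation:
Start: (row=4, col=2), facing East
  F3: move forward 0/3 (blocked), now at (row=4, col=2)
  R: turn right, now facing South
  L: turn left, now facing East
  F4: move forward 0/4 (blocked), now at (row=4, col=2)
  F4: move forward 0/4 (blocked), now at (row=4, col=2)
  R: turn right, now facing South
  R: turn right, now facing West
  L: turn left, now facing South
Final: (row=4, col=2), facing South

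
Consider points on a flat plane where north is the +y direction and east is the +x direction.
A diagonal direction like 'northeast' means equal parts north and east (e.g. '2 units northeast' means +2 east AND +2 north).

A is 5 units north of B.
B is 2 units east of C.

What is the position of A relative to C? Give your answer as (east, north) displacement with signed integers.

Place C at the origin (east=0, north=0).
  B is 2 units east of C: delta (east=+2, north=+0); B at (east=2, north=0).
  A is 5 units north of B: delta (east=+0, north=+5); A at (east=2, north=5).
Therefore A relative to C: (east=2, north=5).

Answer: A is at (east=2, north=5) relative to C.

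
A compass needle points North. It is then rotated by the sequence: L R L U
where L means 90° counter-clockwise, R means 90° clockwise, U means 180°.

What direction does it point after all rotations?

Answer: Final heading: East

Derivation:
Start: North
  L (left (90° counter-clockwise)) -> West
  R (right (90° clockwise)) -> North
  L (left (90° counter-clockwise)) -> West
  U (U-turn (180°)) -> East
Final: East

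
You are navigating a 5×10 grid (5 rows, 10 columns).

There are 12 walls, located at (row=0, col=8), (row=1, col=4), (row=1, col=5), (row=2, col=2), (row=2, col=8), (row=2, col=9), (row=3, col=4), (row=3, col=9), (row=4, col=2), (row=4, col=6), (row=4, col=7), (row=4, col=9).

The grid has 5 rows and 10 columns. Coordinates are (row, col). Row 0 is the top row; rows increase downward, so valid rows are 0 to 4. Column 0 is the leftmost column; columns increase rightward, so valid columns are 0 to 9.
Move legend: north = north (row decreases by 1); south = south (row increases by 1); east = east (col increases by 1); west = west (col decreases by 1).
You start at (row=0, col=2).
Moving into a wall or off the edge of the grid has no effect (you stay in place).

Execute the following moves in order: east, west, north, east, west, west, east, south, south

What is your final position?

Answer: Final position: (row=1, col=2)

Derivation:
Start: (row=0, col=2)
  east (east): (row=0, col=2) -> (row=0, col=3)
  west (west): (row=0, col=3) -> (row=0, col=2)
  north (north): blocked, stay at (row=0, col=2)
  east (east): (row=0, col=2) -> (row=0, col=3)
  west (west): (row=0, col=3) -> (row=0, col=2)
  west (west): (row=0, col=2) -> (row=0, col=1)
  east (east): (row=0, col=1) -> (row=0, col=2)
  south (south): (row=0, col=2) -> (row=1, col=2)
  south (south): blocked, stay at (row=1, col=2)
Final: (row=1, col=2)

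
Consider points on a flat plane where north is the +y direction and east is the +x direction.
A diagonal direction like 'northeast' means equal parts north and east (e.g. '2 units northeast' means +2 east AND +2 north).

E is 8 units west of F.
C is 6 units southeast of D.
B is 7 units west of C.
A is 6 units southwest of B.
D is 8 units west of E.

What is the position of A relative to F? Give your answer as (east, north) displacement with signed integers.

Answer: A is at (east=-23, north=-12) relative to F.

Derivation:
Place F at the origin (east=0, north=0).
  E is 8 units west of F: delta (east=-8, north=+0); E at (east=-8, north=0).
  D is 8 units west of E: delta (east=-8, north=+0); D at (east=-16, north=0).
  C is 6 units southeast of D: delta (east=+6, north=-6); C at (east=-10, north=-6).
  B is 7 units west of C: delta (east=-7, north=+0); B at (east=-17, north=-6).
  A is 6 units southwest of B: delta (east=-6, north=-6); A at (east=-23, north=-12).
Therefore A relative to F: (east=-23, north=-12).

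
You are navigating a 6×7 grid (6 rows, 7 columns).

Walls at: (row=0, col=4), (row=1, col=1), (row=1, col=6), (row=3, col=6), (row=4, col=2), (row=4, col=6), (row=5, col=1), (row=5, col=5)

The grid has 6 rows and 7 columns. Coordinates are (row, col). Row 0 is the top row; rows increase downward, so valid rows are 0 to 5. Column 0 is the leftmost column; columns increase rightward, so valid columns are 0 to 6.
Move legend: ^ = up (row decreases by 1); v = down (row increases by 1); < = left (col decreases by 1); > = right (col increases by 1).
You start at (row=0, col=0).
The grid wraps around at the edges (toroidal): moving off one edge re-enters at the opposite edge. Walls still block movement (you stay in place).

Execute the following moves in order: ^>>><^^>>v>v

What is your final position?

Answer: Final position: (row=0, col=1)

Derivation:
Start: (row=0, col=0)
  ^ (up): (row=0, col=0) -> (row=5, col=0)
  [×3]> (right): blocked, stay at (row=5, col=0)
  < (left): (row=5, col=0) -> (row=5, col=6)
  ^ (up): blocked, stay at (row=5, col=6)
  ^ (up): blocked, stay at (row=5, col=6)
  > (right): (row=5, col=6) -> (row=5, col=0)
  > (right): blocked, stay at (row=5, col=0)
  v (down): (row=5, col=0) -> (row=0, col=0)
  > (right): (row=0, col=0) -> (row=0, col=1)
  v (down): blocked, stay at (row=0, col=1)
Final: (row=0, col=1)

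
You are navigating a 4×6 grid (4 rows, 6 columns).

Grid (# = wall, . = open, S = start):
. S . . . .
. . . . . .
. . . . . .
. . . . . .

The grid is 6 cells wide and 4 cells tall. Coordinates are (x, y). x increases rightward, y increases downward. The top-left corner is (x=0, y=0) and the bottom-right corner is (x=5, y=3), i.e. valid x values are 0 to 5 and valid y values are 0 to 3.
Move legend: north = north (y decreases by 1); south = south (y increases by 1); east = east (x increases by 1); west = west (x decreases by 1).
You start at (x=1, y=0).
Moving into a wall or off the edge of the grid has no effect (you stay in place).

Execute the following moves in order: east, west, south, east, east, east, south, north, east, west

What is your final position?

Start: (x=1, y=0)
  east (east): (x=1, y=0) -> (x=2, y=0)
  west (west): (x=2, y=0) -> (x=1, y=0)
  south (south): (x=1, y=0) -> (x=1, y=1)
  east (east): (x=1, y=1) -> (x=2, y=1)
  east (east): (x=2, y=1) -> (x=3, y=1)
  east (east): (x=3, y=1) -> (x=4, y=1)
  south (south): (x=4, y=1) -> (x=4, y=2)
  north (north): (x=4, y=2) -> (x=4, y=1)
  east (east): (x=4, y=1) -> (x=5, y=1)
  west (west): (x=5, y=1) -> (x=4, y=1)
Final: (x=4, y=1)

Answer: Final position: (x=4, y=1)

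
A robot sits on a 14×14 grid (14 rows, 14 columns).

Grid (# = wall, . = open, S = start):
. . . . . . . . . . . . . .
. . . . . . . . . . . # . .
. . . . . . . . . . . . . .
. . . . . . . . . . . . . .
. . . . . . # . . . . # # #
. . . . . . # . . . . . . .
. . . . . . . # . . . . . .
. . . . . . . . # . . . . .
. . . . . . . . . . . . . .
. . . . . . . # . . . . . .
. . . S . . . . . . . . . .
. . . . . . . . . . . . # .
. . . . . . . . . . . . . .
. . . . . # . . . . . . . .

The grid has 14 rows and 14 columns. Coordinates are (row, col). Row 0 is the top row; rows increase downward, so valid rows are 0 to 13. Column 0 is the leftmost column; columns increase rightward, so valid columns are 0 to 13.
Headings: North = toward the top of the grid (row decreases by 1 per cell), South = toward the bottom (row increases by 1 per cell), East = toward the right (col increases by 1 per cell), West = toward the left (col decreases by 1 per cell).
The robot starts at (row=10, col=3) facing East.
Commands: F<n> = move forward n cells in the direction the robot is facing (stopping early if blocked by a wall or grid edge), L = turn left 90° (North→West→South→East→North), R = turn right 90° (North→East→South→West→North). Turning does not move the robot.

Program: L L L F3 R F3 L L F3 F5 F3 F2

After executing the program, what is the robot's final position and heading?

Start: (row=10, col=3), facing East
  L: turn left, now facing North
  L: turn left, now facing West
  L: turn left, now facing South
  F3: move forward 3, now at (row=13, col=3)
  R: turn right, now facing West
  F3: move forward 3, now at (row=13, col=0)
  L: turn left, now facing South
  L: turn left, now facing East
  F3: move forward 3, now at (row=13, col=3)
  F5: move forward 1/5 (blocked), now at (row=13, col=4)
  F3: move forward 0/3 (blocked), now at (row=13, col=4)
  F2: move forward 0/2 (blocked), now at (row=13, col=4)
Final: (row=13, col=4), facing East

Answer: Final position: (row=13, col=4), facing East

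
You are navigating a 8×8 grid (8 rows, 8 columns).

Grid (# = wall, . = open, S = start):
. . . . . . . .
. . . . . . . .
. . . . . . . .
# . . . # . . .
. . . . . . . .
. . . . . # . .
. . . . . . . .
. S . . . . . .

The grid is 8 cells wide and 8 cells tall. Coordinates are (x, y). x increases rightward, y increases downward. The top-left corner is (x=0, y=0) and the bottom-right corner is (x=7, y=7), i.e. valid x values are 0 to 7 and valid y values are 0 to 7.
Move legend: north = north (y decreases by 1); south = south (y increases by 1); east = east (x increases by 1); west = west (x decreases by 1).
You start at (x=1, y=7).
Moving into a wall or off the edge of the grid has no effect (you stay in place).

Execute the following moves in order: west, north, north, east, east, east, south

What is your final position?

Answer: Final position: (x=3, y=6)

Derivation:
Start: (x=1, y=7)
  west (west): (x=1, y=7) -> (x=0, y=7)
  north (north): (x=0, y=7) -> (x=0, y=6)
  north (north): (x=0, y=6) -> (x=0, y=5)
  east (east): (x=0, y=5) -> (x=1, y=5)
  east (east): (x=1, y=5) -> (x=2, y=5)
  east (east): (x=2, y=5) -> (x=3, y=5)
  south (south): (x=3, y=5) -> (x=3, y=6)
Final: (x=3, y=6)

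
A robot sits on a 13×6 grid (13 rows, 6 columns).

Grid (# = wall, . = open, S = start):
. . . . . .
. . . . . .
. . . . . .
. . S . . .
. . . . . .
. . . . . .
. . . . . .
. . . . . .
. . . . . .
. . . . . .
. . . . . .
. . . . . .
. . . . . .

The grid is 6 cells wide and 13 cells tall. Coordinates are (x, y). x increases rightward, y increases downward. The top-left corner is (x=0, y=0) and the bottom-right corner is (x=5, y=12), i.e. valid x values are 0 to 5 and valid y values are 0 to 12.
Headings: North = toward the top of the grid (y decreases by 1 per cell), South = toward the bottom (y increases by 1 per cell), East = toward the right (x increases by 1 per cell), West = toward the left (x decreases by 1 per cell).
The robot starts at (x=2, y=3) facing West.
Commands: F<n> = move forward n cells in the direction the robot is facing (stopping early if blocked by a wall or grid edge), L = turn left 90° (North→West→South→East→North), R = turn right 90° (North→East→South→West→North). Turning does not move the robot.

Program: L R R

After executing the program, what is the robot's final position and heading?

Start: (x=2, y=3), facing West
  L: turn left, now facing South
  R: turn right, now facing West
  R: turn right, now facing North
Final: (x=2, y=3), facing North

Answer: Final position: (x=2, y=3), facing North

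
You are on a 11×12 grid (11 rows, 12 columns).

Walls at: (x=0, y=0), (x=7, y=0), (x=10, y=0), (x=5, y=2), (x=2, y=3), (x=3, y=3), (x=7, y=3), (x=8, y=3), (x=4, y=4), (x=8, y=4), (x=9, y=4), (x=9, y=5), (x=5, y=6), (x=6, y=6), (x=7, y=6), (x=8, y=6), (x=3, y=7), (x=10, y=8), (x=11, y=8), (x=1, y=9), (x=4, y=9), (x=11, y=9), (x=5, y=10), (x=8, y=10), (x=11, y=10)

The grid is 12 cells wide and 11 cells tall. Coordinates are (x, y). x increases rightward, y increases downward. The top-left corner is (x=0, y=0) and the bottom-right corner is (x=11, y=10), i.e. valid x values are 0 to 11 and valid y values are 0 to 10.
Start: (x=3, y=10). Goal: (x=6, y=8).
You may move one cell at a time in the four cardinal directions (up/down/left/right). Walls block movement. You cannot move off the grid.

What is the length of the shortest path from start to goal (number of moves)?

Answer: Shortest path length: 5

Derivation:
BFS from (x=3, y=10) until reaching (x=6, y=8):
  Distance 0: (x=3, y=10)
  Distance 1: (x=3, y=9), (x=2, y=10), (x=4, y=10)
  Distance 2: (x=3, y=8), (x=2, y=9), (x=1, y=10)
  Distance 3: (x=2, y=8), (x=4, y=8), (x=0, y=10)
  Distance 4: (x=2, y=7), (x=4, y=7), (x=1, y=8), (x=5, y=8), (x=0, y=9)
  Distance 5: (x=2, y=6), (x=4, y=6), (x=1, y=7), (x=5, y=7), (x=0, y=8), (x=6, y=8), (x=5, y=9)  <- goal reached here
One shortest path (5 moves): (x=3, y=10) -> (x=3, y=9) -> (x=3, y=8) -> (x=4, y=8) -> (x=5, y=8) -> (x=6, y=8)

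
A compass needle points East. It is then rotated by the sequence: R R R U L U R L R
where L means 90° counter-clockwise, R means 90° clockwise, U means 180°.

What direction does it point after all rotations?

Answer: Final heading: North

Derivation:
Start: East
  R (right (90° clockwise)) -> South
  R (right (90° clockwise)) -> West
  R (right (90° clockwise)) -> North
  U (U-turn (180°)) -> South
  L (left (90° counter-clockwise)) -> East
  U (U-turn (180°)) -> West
  R (right (90° clockwise)) -> North
  L (left (90° counter-clockwise)) -> West
  R (right (90° clockwise)) -> North
Final: North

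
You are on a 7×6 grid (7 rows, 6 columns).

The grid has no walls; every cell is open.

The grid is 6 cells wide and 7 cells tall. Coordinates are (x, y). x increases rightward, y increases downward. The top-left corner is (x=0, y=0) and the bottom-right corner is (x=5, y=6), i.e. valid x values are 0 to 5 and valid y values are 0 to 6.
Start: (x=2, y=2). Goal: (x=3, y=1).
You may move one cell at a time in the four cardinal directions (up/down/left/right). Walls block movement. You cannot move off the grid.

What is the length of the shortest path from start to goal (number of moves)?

Answer: Shortest path length: 2

Derivation:
BFS from (x=2, y=2) until reaching (x=3, y=1):
  Distance 0: (x=2, y=2)
  Distance 1: (x=2, y=1), (x=1, y=2), (x=3, y=2), (x=2, y=3)
  Distance 2: (x=2, y=0), (x=1, y=1), (x=3, y=1), (x=0, y=2), (x=4, y=2), (x=1, y=3), (x=3, y=3), (x=2, y=4)  <- goal reached here
One shortest path (2 moves): (x=2, y=2) -> (x=3, y=2) -> (x=3, y=1)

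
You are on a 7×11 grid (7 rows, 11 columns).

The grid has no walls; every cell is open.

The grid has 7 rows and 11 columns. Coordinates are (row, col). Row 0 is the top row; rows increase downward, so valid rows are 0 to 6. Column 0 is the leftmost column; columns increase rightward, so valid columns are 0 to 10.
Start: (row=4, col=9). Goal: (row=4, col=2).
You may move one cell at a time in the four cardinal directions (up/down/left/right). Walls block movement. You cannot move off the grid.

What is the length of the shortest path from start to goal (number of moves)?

BFS from (row=4, col=9) until reaching (row=4, col=2):
  Distance 0: (row=4, col=9)
  Distance 1: (row=3, col=9), (row=4, col=8), (row=4, col=10), (row=5, col=9)
  Distance 2: (row=2, col=9), (row=3, col=8), (row=3, col=10), (row=4, col=7), (row=5, col=8), (row=5, col=10), (row=6, col=9)
  Distance 3: (row=1, col=9), (row=2, col=8), (row=2, col=10), (row=3, col=7), (row=4, col=6), (row=5, col=7), (row=6, col=8), (row=6, col=10)
  Distance 4: (row=0, col=9), (row=1, col=8), (row=1, col=10), (row=2, col=7), (row=3, col=6), (row=4, col=5), (row=5, col=6), (row=6, col=7)
  Distance 5: (row=0, col=8), (row=0, col=10), (row=1, col=7), (row=2, col=6), (row=3, col=5), (row=4, col=4), (row=5, col=5), (row=6, col=6)
  Distance 6: (row=0, col=7), (row=1, col=6), (row=2, col=5), (row=3, col=4), (row=4, col=3), (row=5, col=4), (row=6, col=5)
  Distance 7: (row=0, col=6), (row=1, col=5), (row=2, col=4), (row=3, col=3), (row=4, col=2), (row=5, col=3), (row=6, col=4)  <- goal reached here
One shortest path (7 moves): (row=4, col=9) -> (row=4, col=8) -> (row=4, col=7) -> (row=4, col=6) -> (row=4, col=5) -> (row=4, col=4) -> (row=4, col=3) -> (row=4, col=2)

Answer: Shortest path length: 7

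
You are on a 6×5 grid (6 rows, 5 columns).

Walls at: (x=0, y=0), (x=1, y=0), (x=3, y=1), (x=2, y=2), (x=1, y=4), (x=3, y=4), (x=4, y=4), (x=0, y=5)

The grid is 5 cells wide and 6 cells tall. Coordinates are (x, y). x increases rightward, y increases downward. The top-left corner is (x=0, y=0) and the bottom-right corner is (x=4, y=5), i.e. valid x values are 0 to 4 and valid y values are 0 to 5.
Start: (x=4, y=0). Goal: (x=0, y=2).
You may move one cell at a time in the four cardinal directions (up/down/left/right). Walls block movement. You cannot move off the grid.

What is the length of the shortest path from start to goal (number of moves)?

Answer: Shortest path length: 6

Derivation:
BFS from (x=4, y=0) until reaching (x=0, y=2):
  Distance 0: (x=4, y=0)
  Distance 1: (x=3, y=0), (x=4, y=1)
  Distance 2: (x=2, y=0), (x=4, y=2)
  Distance 3: (x=2, y=1), (x=3, y=2), (x=4, y=3)
  Distance 4: (x=1, y=1), (x=3, y=3)
  Distance 5: (x=0, y=1), (x=1, y=2), (x=2, y=3)
  Distance 6: (x=0, y=2), (x=1, y=3), (x=2, y=4)  <- goal reached here
One shortest path (6 moves): (x=4, y=0) -> (x=3, y=0) -> (x=2, y=0) -> (x=2, y=1) -> (x=1, y=1) -> (x=0, y=1) -> (x=0, y=2)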